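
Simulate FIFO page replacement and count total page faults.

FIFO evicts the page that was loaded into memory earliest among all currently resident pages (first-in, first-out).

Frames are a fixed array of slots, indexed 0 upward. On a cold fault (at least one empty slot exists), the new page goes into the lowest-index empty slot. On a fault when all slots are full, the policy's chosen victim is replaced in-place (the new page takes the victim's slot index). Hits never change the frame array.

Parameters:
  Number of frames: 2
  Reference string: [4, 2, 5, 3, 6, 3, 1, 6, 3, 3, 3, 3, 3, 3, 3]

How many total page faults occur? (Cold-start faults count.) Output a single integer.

Step 0: ref 4 → FAULT, frames=[4,-]
Step 1: ref 2 → FAULT, frames=[4,2]
Step 2: ref 5 → FAULT (evict 4), frames=[5,2]
Step 3: ref 3 → FAULT (evict 2), frames=[5,3]
Step 4: ref 6 → FAULT (evict 5), frames=[6,3]
Step 5: ref 3 → HIT, frames=[6,3]
Step 6: ref 1 → FAULT (evict 3), frames=[6,1]
Step 7: ref 6 → HIT, frames=[6,1]
Step 8: ref 3 → FAULT (evict 6), frames=[3,1]
Step 9: ref 3 → HIT, frames=[3,1]
Step 10: ref 3 → HIT, frames=[3,1]
Step 11: ref 3 → HIT, frames=[3,1]
Step 12: ref 3 → HIT, frames=[3,1]
Step 13: ref 3 → HIT, frames=[3,1]
Step 14: ref 3 → HIT, frames=[3,1]
Total faults: 7

Answer: 7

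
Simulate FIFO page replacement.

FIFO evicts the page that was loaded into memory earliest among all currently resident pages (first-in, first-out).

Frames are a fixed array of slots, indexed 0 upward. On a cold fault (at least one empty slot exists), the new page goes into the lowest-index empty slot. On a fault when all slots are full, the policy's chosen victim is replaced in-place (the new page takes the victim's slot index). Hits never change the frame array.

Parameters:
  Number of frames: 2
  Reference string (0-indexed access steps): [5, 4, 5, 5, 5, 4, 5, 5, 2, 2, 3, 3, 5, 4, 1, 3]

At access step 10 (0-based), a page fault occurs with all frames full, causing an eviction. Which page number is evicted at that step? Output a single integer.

Answer: 4

Derivation:
Step 0: ref 5 -> FAULT, frames=[5,-]
Step 1: ref 4 -> FAULT, frames=[5,4]
Step 2: ref 5 -> HIT, frames=[5,4]
Step 3: ref 5 -> HIT, frames=[5,4]
Step 4: ref 5 -> HIT, frames=[5,4]
Step 5: ref 4 -> HIT, frames=[5,4]
Step 6: ref 5 -> HIT, frames=[5,4]
Step 7: ref 5 -> HIT, frames=[5,4]
Step 8: ref 2 -> FAULT, evict 5, frames=[2,4]
Step 9: ref 2 -> HIT, frames=[2,4]
Step 10: ref 3 -> FAULT, evict 4, frames=[2,3]
At step 10: evicted page 4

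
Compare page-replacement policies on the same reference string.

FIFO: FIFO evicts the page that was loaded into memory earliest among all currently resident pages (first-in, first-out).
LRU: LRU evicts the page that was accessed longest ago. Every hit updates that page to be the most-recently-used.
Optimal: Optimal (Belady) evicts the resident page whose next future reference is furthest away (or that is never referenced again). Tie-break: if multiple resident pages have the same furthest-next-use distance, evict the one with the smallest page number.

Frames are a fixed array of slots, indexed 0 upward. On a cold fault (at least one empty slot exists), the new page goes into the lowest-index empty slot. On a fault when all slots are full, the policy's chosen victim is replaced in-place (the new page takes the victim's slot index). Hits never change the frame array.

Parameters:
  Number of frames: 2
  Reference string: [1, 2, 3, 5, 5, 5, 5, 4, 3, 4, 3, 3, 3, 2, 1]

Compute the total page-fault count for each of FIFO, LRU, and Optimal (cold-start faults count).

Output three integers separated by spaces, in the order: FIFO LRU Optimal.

Answer: 8 8 7

Derivation:
--- FIFO ---
  step 0: ref 1 -> FAULT, frames=[1,-] (faults so far: 1)
  step 1: ref 2 -> FAULT, frames=[1,2] (faults so far: 2)
  step 2: ref 3 -> FAULT, evict 1, frames=[3,2] (faults so far: 3)
  step 3: ref 5 -> FAULT, evict 2, frames=[3,5] (faults so far: 4)
  step 4: ref 5 -> HIT, frames=[3,5] (faults so far: 4)
  step 5: ref 5 -> HIT, frames=[3,5] (faults so far: 4)
  step 6: ref 5 -> HIT, frames=[3,5] (faults so far: 4)
  step 7: ref 4 -> FAULT, evict 3, frames=[4,5] (faults so far: 5)
  step 8: ref 3 -> FAULT, evict 5, frames=[4,3] (faults so far: 6)
  step 9: ref 4 -> HIT, frames=[4,3] (faults so far: 6)
  step 10: ref 3 -> HIT, frames=[4,3] (faults so far: 6)
  step 11: ref 3 -> HIT, frames=[4,3] (faults so far: 6)
  step 12: ref 3 -> HIT, frames=[4,3] (faults so far: 6)
  step 13: ref 2 -> FAULT, evict 4, frames=[2,3] (faults so far: 7)
  step 14: ref 1 -> FAULT, evict 3, frames=[2,1] (faults so far: 8)
  FIFO total faults: 8
--- LRU ---
  step 0: ref 1 -> FAULT, frames=[1,-] (faults so far: 1)
  step 1: ref 2 -> FAULT, frames=[1,2] (faults so far: 2)
  step 2: ref 3 -> FAULT, evict 1, frames=[3,2] (faults so far: 3)
  step 3: ref 5 -> FAULT, evict 2, frames=[3,5] (faults so far: 4)
  step 4: ref 5 -> HIT, frames=[3,5] (faults so far: 4)
  step 5: ref 5 -> HIT, frames=[3,5] (faults so far: 4)
  step 6: ref 5 -> HIT, frames=[3,5] (faults so far: 4)
  step 7: ref 4 -> FAULT, evict 3, frames=[4,5] (faults so far: 5)
  step 8: ref 3 -> FAULT, evict 5, frames=[4,3] (faults so far: 6)
  step 9: ref 4 -> HIT, frames=[4,3] (faults so far: 6)
  step 10: ref 3 -> HIT, frames=[4,3] (faults so far: 6)
  step 11: ref 3 -> HIT, frames=[4,3] (faults so far: 6)
  step 12: ref 3 -> HIT, frames=[4,3] (faults so far: 6)
  step 13: ref 2 -> FAULT, evict 4, frames=[2,3] (faults so far: 7)
  step 14: ref 1 -> FAULT, evict 3, frames=[2,1] (faults so far: 8)
  LRU total faults: 8
--- Optimal ---
  step 0: ref 1 -> FAULT, frames=[1,-] (faults so far: 1)
  step 1: ref 2 -> FAULT, frames=[1,2] (faults so far: 2)
  step 2: ref 3 -> FAULT, evict 1, frames=[3,2] (faults so far: 3)
  step 3: ref 5 -> FAULT, evict 2, frames=[3,5] (faults so far: 4)
  step 4: ref 5 -> HIT, frames=[3,5] (faults so far: 4)
  step 5: ref 5 -> HIT, frames=[3,5] (faults so far: 4)
  step 6: ref 5 -> HIT, frames=[3,5] (faults so far: 4)
  step 7: ref 4 -> FAULT, evict 5, frames=[3,4] (faults so far: 5)
  step 8: ref 3 -> HIT, frames=[3,4] (faults so far: 5)
  step 9: ref 4 -> HIT, frames=[3,4] (faults so far: 5)
  step 10: ref 3 -> HIT, frames=[3,4] (faults so far: 5)
  step 11: ref 3 -> HIT, frames=[3,4] (faults so far: 5)
  step 12: ref 3 -> HIT, frames=[3,4] (faults so far: 5)
  step 13: ref 2 -> FAULT, evict 3, frames=[2,4] (faults so far: 6)
  step 14: ref 1 -> FAULT, evict 2, frames=[1,4] (faults so far: 7)
  Optimal total faults: 7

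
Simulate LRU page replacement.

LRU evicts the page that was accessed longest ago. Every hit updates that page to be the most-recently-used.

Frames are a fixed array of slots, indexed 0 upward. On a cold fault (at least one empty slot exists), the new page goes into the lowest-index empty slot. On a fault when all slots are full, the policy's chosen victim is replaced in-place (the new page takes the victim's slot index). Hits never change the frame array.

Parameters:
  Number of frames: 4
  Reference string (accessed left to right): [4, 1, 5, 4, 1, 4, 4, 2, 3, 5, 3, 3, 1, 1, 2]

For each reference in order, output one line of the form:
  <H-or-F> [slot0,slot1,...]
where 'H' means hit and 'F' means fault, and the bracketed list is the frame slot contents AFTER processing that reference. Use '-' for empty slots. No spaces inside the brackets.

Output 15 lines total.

F [4,-,-,-]
F [4,1,-,-]
F [4,1,5,-]
H [4,1,5,-]
H [4,1,5,-]
H [4,1,5,-]
H [4,1,5,-]
F [4,1,5,2]
F [4,1,3,2]
F [4,5,3,2]
H [4,5,3,2]
H [4,5,3,2]
F [1,5,3,2]
H [1,5,3,2]
H [1,5,3,2]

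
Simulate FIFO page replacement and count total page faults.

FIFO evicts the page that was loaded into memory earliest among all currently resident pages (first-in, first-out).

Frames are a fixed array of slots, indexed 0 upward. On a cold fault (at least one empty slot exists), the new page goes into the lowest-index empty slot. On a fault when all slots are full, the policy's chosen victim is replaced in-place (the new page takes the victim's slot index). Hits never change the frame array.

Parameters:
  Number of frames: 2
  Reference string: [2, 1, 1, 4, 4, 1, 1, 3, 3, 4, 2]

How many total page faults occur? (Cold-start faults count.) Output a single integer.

Step 0: ref 2 → FAULT, frames=[2,-]
Step 1: ref 1 → FAULT, frames=[2,1]
Step 2: ref 1 → HIT, frames=[2,1]
Step 3: ref 4 → FAULT (evict 2), frames=[4,1]
Step 4: ref 4 → HIT, frames=[4,1]
Step 5: ref 1 → HIT, frames=[4,1]
Step 6: ref 1 → HIT, frames=[4,1]
Step 7: ref 3 → FAULT (evict 1), frames=[4,3]
Step 8: ref 3 → HIT, frames=[4,3]
Step 9: ref 4 → HIT, frames=[4,3]
Step 10: ref 2 → FAULT (evict 4), frames=[2,3]
Total faults: 5

Answer: 5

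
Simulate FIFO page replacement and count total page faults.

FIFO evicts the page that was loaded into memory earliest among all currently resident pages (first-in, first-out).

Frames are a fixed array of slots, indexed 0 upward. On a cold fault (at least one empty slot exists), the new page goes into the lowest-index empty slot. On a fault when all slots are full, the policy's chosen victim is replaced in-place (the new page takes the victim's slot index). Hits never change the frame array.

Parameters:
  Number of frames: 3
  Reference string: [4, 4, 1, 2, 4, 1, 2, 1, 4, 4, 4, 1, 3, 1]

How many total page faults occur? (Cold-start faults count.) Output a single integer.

Step 0: ref 4 → FAULT, frames=[4,-,-]
Step 1: ref 4 → HIT, frames=[4,-,-]
Step 2: ref 1 → FAULT, frames=[4,1,-]
Step 3: ref 2 → FAULT, frames=[4,1,2]
Step 4: ref 4 → HIT, frames=[4,1,2]
Step 5: ref 1 → HIT, frames=[4,1,2]
Step 6: ref 2 → HIT, frames=[4,1,2]
Step 7: ref 1 → HIT, frames=[4,1,2]
Step 8: ref 4 → HIT, frames=[4,1,2]
Step 9: ref 4 → HIT, frames=[4,1,2]
Step 10: ref 4 → HIT, frames=[4,1,2]
Step 11: ref 1 → HIT, frames=[4,1,2]
Step 12: ref 3 → FAULT (evict 4), frames=[3,1,2]
Step 13: ref 1 → HIT, frames=[3,1,2]
Total faults: 4

Answer: 4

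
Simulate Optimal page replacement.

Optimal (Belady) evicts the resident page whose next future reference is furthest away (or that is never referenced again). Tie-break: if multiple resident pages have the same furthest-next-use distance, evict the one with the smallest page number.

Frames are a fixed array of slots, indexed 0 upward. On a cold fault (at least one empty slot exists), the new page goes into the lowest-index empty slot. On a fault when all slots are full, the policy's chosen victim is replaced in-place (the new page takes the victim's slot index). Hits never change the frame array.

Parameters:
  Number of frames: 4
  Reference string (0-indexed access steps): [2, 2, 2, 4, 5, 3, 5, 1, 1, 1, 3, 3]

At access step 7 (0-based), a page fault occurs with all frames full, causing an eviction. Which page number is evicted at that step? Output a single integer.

Step 0: ref 2 -> FAULT, frames=[2,-,-,-]
Step 1: ref 2 -> HIT, frames=[2,-,-,-]
Step 2: ref 2 -> HIT, frames=[2,-,-,-]
Step 3: ref 4 -> FAULT, frames=[2,4,-,-]
Step 4: ref 5 -> FAULT, frames=[2,4,5,-]
Step 5: ref 3 -> FAULT, frames=[2,4,5,3]
Step 6: ref 5 -> HIT, frames=[2,4,5,3]
Step 7: ref 1 -> FAULT, evict 2, frames=[1,4,5,3]
At step 7: evicted page 2

Answer: 2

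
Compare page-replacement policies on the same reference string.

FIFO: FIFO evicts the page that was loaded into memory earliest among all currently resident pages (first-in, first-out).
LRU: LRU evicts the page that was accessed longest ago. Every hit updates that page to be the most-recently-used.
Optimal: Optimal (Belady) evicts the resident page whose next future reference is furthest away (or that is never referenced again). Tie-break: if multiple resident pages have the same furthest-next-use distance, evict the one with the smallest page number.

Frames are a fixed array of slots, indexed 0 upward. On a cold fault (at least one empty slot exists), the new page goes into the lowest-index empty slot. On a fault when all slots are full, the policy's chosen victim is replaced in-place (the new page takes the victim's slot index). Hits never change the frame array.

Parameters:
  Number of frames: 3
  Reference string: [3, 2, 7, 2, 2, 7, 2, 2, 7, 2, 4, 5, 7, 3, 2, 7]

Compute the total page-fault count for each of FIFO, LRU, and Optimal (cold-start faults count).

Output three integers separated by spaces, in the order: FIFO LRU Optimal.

--- FIFO ---
  step 0: ref 3 -> FAULT, frames=[3,-,-] (faults so far: 1)
  step 1: ref 2 -> FAULT, frames=[3,2,-] (faults so far: 2)
  step 2: ref 7 -> FAULT, frames=[3,2,7] (faults so far: 3)
  step 3: ref 2 -> HIT, frames=[3,2,7] (faults so far: 3)
  step 4: ref 2 -> HIT, frames=[3,2,7] (faults so far: 3)
  step 5: ref 7 -> HIT, frames=[3,2,7] (faults so far: 3)
  step 6: ref 2 -> HIT, frames=[3,2,7] (faults so far: 3)
  step 7: ref 2 -> HIT, frames=[3,2,7] (faults so far: 3)
  step 8: ref 7 -> HIT, frames=[3,2,7] (faults so far: 3)
  step 9: ref 2 -> HIT, frames=[3,2,7] (faults so far: 3)
  step 10: ref 4 -> FAULT, evict 3, frames=[4,2,7] (faults so far: 4)
  step 11: ref 5 -> FAULT, evict 2, frames=[4,5,7] (faults so far: 5)
  step 12: ref 7 -> HIT, frames=[4,5,7] (faults so far: 5)
  step 13: ref 3 -> FAULT, evict 7, frames=[4,5,3] (faults so far: 6)
  step 14: ref 2 -> FAULT, evict 4, frames=[2,5,3] (faults so far: 7)
  step 15: ref 7 -> FAULT, evict 5, frames=[2,7,3] (faults so far: 8)
  FIFO total faults: 8
--- LRU ---
  step 0: ref 3 -> FAULT, frames=[3,-,-] (faults so far: 1)
  step 1: ref 2 -> FAULT, frames=[3,2,-] (faults so far: 2)
  step 2: ref 7 -> FAULT, frames=[3,2,7] (faults so far: 3)
  step 3: ref 2 -> HIT, frames=[3,2,7] (faults so far: 3)
  step 4: ref 2 -> HIT, frames=[3,2,7] (faults so far: 3)
  step 5: ref 7 -> HIT, frames=[3,2,7] (faults so far: 3)
  step 6: ref 2 -> HIT, frames=[3,2,7] (faults so far: 3)
  step 7: ref 2 -> HIT, frames=[3,2,7] (faults so far: 3)
  step 8: ref 7 -> HIT, frames=[3,2,7] (faults so far: 3)
  step 9: ref 2 -> HIT, frames=[3,2,7] (faults so far: 3)
  step 10: ref 4 -> FAULT, evict 3, frames=[4,2,7] (faults so far: 4)
  step 11: ref 5 -> FAULT, evict 7, frames=[4,2,5] (faults so far: 5)
  step 12: ref 7 -> FAULT, evict 2, frames=[4,7,5] (faults so far: 6)
  step 13: ref 3 -> FAULT, evict 4, frames=[3,7,5] (faults so far: 7)
  step 14: ref 2 -> FAULT, evict 5, frames=[3,7,2] (faults so far: 8)
  step 15: ref 7 -> HIT, frames=[3,7,2] (faults so far: 8)
  LRU total faults: 8
--- Optimal ---
  step 0: ref 3 -> FAULT, frames=[3,-,-] (faults so far: 1)
  step 1: ref 2 -> FAULT, frames=[3,2,-] (faults so far: 2)
  step 2: ref 7 -> FAULT, frames=[3,2,7] (faults so far: 3)
  step 3: ref 2 -> HIT, frames=[3,2,7] (faults so far: 3)
  step 4: ref 2 -> HIT, frames=[3,2,7] (faults so far: 3)
  step 5: ref 7 -> HIT, frames=[3,2,7] (faults so far: 3)
  step 6: ref 2 -> HIT, frames=[3,2,7] (faults so far: 3)
  step 7: ref 2 -> HIT, frames=[3,2,7] (faults so far: 3)
  step 8: ref 7 -> HIT, frames=[3,2,7] (faults so far: 3)
  step 9: ref 2 -> HIT, frames=[3,2,7] (faults so far: 3)
  step 10: ref 4 -> FAULT, evict 2, frames=[3,4,7] (faults so far: 4)
  step 11: ref 5 -> FAULT, evict 4, frames=[3,5,7] (faults so far: 5)
  step 12: ref 7 -> HIT, frames=[3,5,7] (faults so far: 5)
  step 13: ref 3 -> HIT, frames=[3,5,7] (faults so far: 5)
  step 14: ref 2 -> FAULT, evict 3, frames=[2,5,7] (faults so far: 6)
  step 15: ref 7 -> HIT, frames=[2,5,7] (faults so far: 6)
  Optimal total faults: 6

Answer: 8 8 6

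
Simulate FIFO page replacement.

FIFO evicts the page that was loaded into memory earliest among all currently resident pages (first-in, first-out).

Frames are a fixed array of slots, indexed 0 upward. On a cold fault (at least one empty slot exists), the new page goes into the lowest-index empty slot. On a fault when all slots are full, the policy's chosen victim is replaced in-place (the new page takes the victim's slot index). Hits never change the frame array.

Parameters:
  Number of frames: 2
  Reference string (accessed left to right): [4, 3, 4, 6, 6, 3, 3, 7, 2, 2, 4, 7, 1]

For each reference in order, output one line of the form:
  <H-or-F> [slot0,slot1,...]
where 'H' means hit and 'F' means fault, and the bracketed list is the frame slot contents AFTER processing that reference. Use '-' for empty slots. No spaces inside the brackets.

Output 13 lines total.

F [4,-]
F [4,3]
H [4,3]
F [6,3]
H [6,3]
H [6,3]
H [6,3]
F [6,7]
F [2,7]
H [2,7]
F [2,4]
F [7,4]
F [7,1]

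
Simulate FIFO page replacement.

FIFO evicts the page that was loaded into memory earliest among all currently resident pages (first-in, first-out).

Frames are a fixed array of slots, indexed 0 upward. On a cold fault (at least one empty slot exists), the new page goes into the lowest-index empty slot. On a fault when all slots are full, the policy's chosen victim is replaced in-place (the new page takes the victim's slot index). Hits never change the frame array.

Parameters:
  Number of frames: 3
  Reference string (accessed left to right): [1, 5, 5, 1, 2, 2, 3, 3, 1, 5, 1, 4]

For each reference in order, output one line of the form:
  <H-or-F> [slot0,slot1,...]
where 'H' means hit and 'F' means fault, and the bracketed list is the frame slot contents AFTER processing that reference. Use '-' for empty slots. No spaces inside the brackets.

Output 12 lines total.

F [1,-,-]
F [1,5,-]
H [1,5,-]
H [1,5,-]
F [1,5,2]
H [1,5,2]
F [3,5,2]
H [3,5,2]
F [3,1,2]
F [3,1,5]
H [3,1,5]
F [4,1,5]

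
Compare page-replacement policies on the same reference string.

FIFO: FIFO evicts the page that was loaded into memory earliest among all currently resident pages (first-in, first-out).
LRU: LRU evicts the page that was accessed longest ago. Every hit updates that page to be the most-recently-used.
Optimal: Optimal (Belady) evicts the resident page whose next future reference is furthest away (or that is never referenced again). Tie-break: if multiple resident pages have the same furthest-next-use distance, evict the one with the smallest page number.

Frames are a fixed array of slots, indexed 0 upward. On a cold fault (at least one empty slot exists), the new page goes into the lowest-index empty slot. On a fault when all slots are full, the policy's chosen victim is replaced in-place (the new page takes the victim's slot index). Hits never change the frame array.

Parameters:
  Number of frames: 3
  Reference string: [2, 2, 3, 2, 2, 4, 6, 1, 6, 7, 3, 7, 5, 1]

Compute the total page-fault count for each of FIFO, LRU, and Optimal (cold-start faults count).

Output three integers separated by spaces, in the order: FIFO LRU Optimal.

--- FIFO ---
  step 0: ref 2 -> FAULT, frames=[2,-,-] (faults so far: 1)
  step 1: ref 2 -> HIT, frames=[2,-,-] (faults so far: 1)
  step 2: ref 3 -> FAULT, frames=[2,3,-] (faults so far: 2)
  step 3: ref 2 -> HIT, frames=[2,3,-] (faults so far: 2)
  step 4: ref 2 -> HIT, frames=[2,3,-] (faults so far: 2)
  step 5: ref 4 -> FAULT, frames=[2,3,4] (faults so far: 3)
  step 6: ref 6 -> FAULT, evict 2, frames=[6,3,4] (faults so far: 4)
  step 7: ref 1 -> FAULT, evict 3, frames=[6,1,4] (faults so far: 5)
  step 8: ref 6 -> HIT, frames=[6,1,4] (faults so far: 5)
  step 9: ref 7 -> FAULT, evict 4, frames=[6,1,7] (faults so far: 6)
  step 10: ref 3 -> FAULT, evict 6, frames=[3,1,7] (faults so far: 7)
  step 11: ref 7 -> HIT, frames=[3,1,7] (faults so far: 7)
  step 12: ref 5 -> FAULT, evict 1, frames=[3,5,7] (faults so far: 8)
  step 13: ref 1 -> FAULT, evict 7, frames=[3,5,1] (faults so far: 9)
  FIFO total faults: 9
--- LRU ---
  step 0: ref 2 -> FAULT, frames=[2,-,-] (faults so far: 1)
  step 1: ref 2 -> HIT, frames=[2,-,-] (faults so far: 1)
  step 2: ref 3 -> FAULT, frames=[2,3,-] (faults so far: 2)
  step 3: ref 2 -> HIT, frames=[2,3,-] (faults so far: 2)
  step 4: ref 2 -> HIT, frames=[2,3,-] (faults so far: 2)
  step 5: ref 4 -> FAULT, frames=[2,3,4] (faults so far: 3)
  step 6: ref 6 -> FAULT, evict 3, frames=[2,6,4] (faults so far: 4)
  step 7: ref 1 -> FAULT, evict 2, frames=[1,6,4] (faults so far: 5)
  step 8: ref 6 -> HIT, frames=[1,6,4] (faults so far: 5)
  step 9: ref 7 -> FAULT, evict 4, frames=[1,6,7] (faults so far: 6)
  step 10: ref 3 -> FAULT, evict 1, frames=[3,6,7] (faults so far: 7)
  step 11: ref 7 -> HIT, frames=[3,6,7] (faults so far: 7)
  step 12: ref 5 -> FAULT, evict 6, frames=[3,5,7] (faults so far: 8)
  step 13: ref 1 -> FAULT, evict 3, frames=[1,5,7] (faults so far: 9)
  LRU total faults: 9
--- Optimal ---
  step 0: ref 2 -> FAULT, frames=[2,-,-] (faults so far: 1)
  step 1: ref 2 -> HIT, frames=[2,-,-] (faults so far: 1)
  step 2: ref 3 -> FAULT, frames=[2,3,-] (faults so far: 2)
  step 3: ref 2 -> HIT, frames=[2,3,-] (faults so far: 2)
  step 4: ref 2 -> HIT, frames=[2,3,-] (faults so far: 2)
  step 5: ref 4 -> FAULT, frames=[2,3,4] (faults so far: 3)
  step 6: ref 6 -> FAULT, evict 2, frames=[6,3,4] (faults so far: 4)
  step 7: ref 1 -> FAULT, evict 4, frames=[6,3,1] (faults so far: 5)
  step 8: ref 6 -> HIT, frames=[6,3,1] (faults so far: 5)
  step 9: ref 7 -> FAULT, evict 6, frames=[7,3,1] (faults so far: 6)
  step 10: ref 3 -> HIT, frames=[7,3,1] (faults so far: 6)
  step 11: ref 7 -> HIT, frames=[7,3,1] (faults so far: 6)
  step 12: ref 5 -> FAULT, evict 3, frames=[7,5,1] (faults so far: 7)
  step 13: ref 1 -> HIT, frames=[7,5,1] (faults so far: 7)
  Optimal total faults: 7

Answer: 9 9 7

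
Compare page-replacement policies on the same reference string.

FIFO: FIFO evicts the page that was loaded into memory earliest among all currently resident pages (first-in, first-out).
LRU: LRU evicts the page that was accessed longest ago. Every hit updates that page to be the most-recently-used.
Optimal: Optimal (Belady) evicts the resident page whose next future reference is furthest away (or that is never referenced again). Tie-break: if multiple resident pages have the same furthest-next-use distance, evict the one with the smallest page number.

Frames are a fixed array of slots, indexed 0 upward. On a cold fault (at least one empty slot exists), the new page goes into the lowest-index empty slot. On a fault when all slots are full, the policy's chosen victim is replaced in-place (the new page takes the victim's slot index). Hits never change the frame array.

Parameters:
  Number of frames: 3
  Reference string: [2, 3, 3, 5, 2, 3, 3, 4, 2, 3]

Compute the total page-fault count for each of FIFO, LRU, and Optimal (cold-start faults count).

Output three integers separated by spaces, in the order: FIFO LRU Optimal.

--- FIFO ---
  step 0: ref 2 -> FAULT, frames=[2,-,-] (faults so far: 1)
  step 1: ref 3 -> FAULT, frames=[2,3,-] (faults so far: 2)
  step 2: ref 3 -> HIT, frames=[2,3,-] (faults so far: 2)
  step 3: ref 5 -> FAULT, frames=[2,3,5] (faults so far: 3)
  step 4: ref 2 -> HIT, frames=[2,3,5] (faults so far: 3)
  step 5: ref 3 -> HIT, frames=[2,3,5] (faults so far: 3)
  step 6: ref 3 -> HIT, frames=[2,3,5] (faults so far: 3)
  step 7: ref 4 -> FAULT, evict 2, frames=[4,3,5] (faults so far: 4)
  step 8: ref 2 -> FAULT, evict 3, frames=[4,2,5] (faults so far: 5)
  step 9: ref 3 -> FAULT, evict 5, frames=[4,2,3] (faults so far: 6)
  FIFO total faults: 6
--- LRU ---
  step 0: ref 2 -> FAULT, frames=[2,-,-] (faults so far: 1)
  step 1: ref 3 -> FAULT, frames=[2,3,-] (faults so far: 2)
  step 2: ref 3 -> HIT, frames=[2,3,-] (faults so far: 2)
  step 3: ref 5 -> FAULT, frames=[2,3,5] (faults so far: 3)
  step 4: ref 2 -> HIT, frames=[2,3,5] (faults so far: 3)
  step 5: ref 3 -> HIT, frames=[2,3,5] (faults so far: 3)
  step 6: ref 3 -> HIT, frames=[2,3,5] (faults so far: 3)
  step 7: ref 4 -> FAULT, evict 5, frames=[2,3,4] (faults so far: 4)
  step 8: ref 2 -> HIT, frames=[2,3,4] (faults so far: 4)
  step 9: ref 3 -> HIT, frames=[2,3,4] (faults so far: 4)
  LRU total faults: 4
--- Optimal ---
  step 0: ref 2 -> FAULT, frames=[2,-,-] (faults so far: 1)
  step 1: ref 3 -> FAULT, frames=[2,3,-] (faults so far: 2)
  step 2: ref 3 -> HIT, frames=[2,3,-] (faults so far: 2)
  step 3: ref 5 -> FAULT, frames=[2,3,5] (faults so far: 3)
  step 4: ref 2 -> HIT, frames=[2,3,5] (faults so far: 3)
  step 5: ref 3 -> HIT, frames=[2,3,5] (faults so far: 3)
  step 6: ref 3 -> HIT, frames=[2,3,5] (faults so far: 3)
  step 7: ref 4 -> FAULT, evict 5, frames=[2,3,4] (faults so far: 4)
  step 8: ref 2 -> HIT, frames=[2,3,4] (faults so far: 4)
  step 9: ref 3 -> HIT, frames=[2,3,4] (faults so far: 4)
  Optimal total faults: 4

Answer: 6 4 4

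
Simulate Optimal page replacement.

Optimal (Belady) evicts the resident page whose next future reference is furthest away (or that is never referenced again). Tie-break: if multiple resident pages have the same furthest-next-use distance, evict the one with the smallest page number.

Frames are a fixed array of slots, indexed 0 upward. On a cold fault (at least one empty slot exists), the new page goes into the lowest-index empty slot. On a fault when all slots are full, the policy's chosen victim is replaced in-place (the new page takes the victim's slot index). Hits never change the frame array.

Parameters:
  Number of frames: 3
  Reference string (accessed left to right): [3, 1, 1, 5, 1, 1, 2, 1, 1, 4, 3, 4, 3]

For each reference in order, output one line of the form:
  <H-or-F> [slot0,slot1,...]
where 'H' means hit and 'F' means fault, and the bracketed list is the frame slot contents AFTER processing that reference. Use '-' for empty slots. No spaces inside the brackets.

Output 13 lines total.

F [3,-,-]
F [3,1,-]
H [3,1,-]
F [3,1,5]
H [3,1,5]
H [3,1,5]
F [3,1,2]
H [3,1,2]
H [3,1,2]
F [3,4,2]
H [3,4,2]
H [3,4,2]
H [3,4,2]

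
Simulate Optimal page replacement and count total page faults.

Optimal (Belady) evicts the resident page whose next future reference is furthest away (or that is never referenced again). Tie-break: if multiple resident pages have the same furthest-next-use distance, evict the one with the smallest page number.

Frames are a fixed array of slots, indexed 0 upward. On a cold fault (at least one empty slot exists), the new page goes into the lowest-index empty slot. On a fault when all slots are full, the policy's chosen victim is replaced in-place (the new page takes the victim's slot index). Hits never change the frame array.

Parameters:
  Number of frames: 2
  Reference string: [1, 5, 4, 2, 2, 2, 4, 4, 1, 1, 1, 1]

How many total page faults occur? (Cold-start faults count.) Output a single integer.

Step 0: ref 1 → FAULT, frames=[1,-]
Step 1: ref 5 → FAULT, frames=[1,5]
Step 2: ref 4 → FAULT (evict 5), frames=[1,4]
Step 3: ref 2 → FAULT (evict 1), frames=[2,4]
Step 4: ref 2 → HIT, frames=[2,4]
Step 5: ref 2 → HIT, frames=[2,4]
Step 6: ref 4 → HIT, frames=[2,4]
Step 7: ref 4 → HIT, frames=[2,4]
Step 8: ref 1 → FAULT (evict 2), frames=[1,4]
Step 9: ref 1 → HIT, frames=[1,4]
Step 10: ref 1 → HIT, frames=[1,4]
Step 11: ref 1 → HIT, frames=[1,4]
Total faults: 5

Answer: 5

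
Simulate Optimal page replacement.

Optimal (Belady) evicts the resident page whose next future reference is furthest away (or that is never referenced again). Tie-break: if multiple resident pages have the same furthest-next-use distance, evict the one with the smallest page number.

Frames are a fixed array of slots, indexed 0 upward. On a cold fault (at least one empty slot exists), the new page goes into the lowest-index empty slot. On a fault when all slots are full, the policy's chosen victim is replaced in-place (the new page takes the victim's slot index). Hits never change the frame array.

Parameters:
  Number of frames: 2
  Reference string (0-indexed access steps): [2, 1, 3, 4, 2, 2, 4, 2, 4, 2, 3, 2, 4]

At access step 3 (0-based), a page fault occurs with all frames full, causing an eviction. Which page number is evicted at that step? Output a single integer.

Step 0: ref 2 -> FAULT, frames=[2,-]
Step 1: ref 1 -> FAULT, frames=[2,1]
Step 2: ref 3 -> FAULT, evict 1, frames=[2,3]
Step 3: ref 4 -> FAULT, evict 3, frames=[2,4]
At step 3: evicted page 3

Answer: 3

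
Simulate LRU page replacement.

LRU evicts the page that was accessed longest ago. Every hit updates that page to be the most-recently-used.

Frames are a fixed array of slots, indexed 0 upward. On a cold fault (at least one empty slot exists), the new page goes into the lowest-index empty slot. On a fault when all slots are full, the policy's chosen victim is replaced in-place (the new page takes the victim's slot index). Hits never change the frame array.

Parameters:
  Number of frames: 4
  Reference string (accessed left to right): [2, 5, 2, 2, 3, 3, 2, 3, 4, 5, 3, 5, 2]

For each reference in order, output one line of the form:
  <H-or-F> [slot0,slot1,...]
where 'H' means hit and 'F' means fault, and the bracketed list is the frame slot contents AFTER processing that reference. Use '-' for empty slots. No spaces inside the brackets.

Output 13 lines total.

F [2,-,-,-]
F [2,5,-,-]
H [2,5,-,-]
H [2,5,-,-]
F [2,5,3,-]
H [2,5,3,-]
H [2,5,3,-]
H [2,5,3,-]
F [2,5,3,4]
H [2,5,3,4]
H [2,5,3,4]
H [2,5,3,4]
H [2,5,3,4]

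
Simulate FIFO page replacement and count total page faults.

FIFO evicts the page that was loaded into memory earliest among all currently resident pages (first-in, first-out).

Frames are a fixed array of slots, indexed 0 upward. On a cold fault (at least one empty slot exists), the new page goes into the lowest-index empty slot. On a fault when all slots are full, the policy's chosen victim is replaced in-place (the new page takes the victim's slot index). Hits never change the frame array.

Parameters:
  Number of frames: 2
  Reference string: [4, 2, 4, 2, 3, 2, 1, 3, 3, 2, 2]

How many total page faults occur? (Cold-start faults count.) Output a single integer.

Answer: 5

Derivation:
Step 0: ref 4 → FAULT, frames=[4,-]
Step 1: ref 2 → FAULT, frames=[4,2]
Step 2: ref 4 → HIT, frames=[4,2]
Step 3: ref 2 → HIT, frames=[4,2]
Step 4: ref 3 → FAULT (evict 4), frames=[3,2]
Step 5: ref 2 → HIT, frames=[3,2]
Step 6: ref 1 → FAULT (evict 2), frames=[3,1]
Step 7: ref 3 → HIT, frames=[3,1]
Step 8: ref 3 → HIT, frames=[3,1]
Step 9: ref 2 → FAULT (evict 3), frames=[2,1]
Step 10: ref 2 → HIT, frames=[2,1]
Total faults: 5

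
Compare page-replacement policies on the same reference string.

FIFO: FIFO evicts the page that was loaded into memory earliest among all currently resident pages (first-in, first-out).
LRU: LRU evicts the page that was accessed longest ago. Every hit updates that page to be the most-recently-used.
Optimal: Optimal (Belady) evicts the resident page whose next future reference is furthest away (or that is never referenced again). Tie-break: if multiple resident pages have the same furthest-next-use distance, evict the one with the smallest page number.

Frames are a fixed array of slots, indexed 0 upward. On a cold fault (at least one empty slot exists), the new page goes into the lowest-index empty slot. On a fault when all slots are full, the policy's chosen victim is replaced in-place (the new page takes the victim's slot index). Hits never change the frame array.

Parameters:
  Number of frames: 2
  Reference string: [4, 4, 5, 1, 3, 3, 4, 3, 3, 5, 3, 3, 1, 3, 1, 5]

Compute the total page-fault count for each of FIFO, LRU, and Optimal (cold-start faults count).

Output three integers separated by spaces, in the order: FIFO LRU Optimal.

--- FIFO ---
  step 0: ref 4 -> FAULT, frames=[4,-] (faults so far: 1)
  step 1: ref 4 -> HIT, frames=[4,-] (faults so far: 1)
  step 2: ref 5 -> FAULT, frames=[4,5] (faults so far: 2)
  step 3: ref 1 -> FAULT, evict 4, frames=[1,5] (faults so far: 3)
  step 4: ref 3 -> FAULT, evict 5, frames=[1,3] (faults so far: 4)
  step 5: ref 3 -> HIT, frames=[1,3] (faults so far: 4)
  step 6: ref 4 -> FAULT, evict 1, frames=[4,3] (faults so far: 5)
  step 7: ref 3 -> HIT, frames=[4,3] (faults so far: 5)
  step 8: ref 3 -> HIT, frames=[4,3] (faults so far: 5)
  step 9: ref 5 -> FAULT, evict 3, frames=[4,5] (faults so far: 6)
  step 10: ref 3 -> FAULT, evict 4, frames=[3,5] (faults so far: 7)
  step 11: ref 3 -> HIT, frames=[3,5] (faults so far: 7)
  step 12: ref 1 -> FAULT, evict 5, frames=[3,1] (faults so far: 8)
  step 13: ref 3 -> HIT, frames=[3,1] (faults so far: 8)
  step 14: ref 1 -> HIT, frames=[3,1] (faults so far: 8)
  step 15: ref 5 -> FAULT, evict 3, frames=[5,1] (faults so far: 9)
  FIFO total faults: 9
--- LRU ---
  step 0: ref 4 -> FAULT, frames=[4,-] (faults so far: 1)
  step 1: ref 4 -> HIT, frames=[4,-] (faults so far: 1)
  step 2: ref 5 -> FAULT, frames=[4,5] (faults so far: 2)
  step 3: ref 1 -> FAULT, evict 4, frames=[1,5] (faults so far: 3)
  step 4: ref 3 -> FAULT, evict 5, frames=[1,3] (faults so far: 4)
  step 5: ref 3 -> HIT, frames=[1,3] (faults so far: 4)
  step 6: ref 4 -> FAULT, evict 1, frames=[4,3] (faults so far: 5)
  step 7: ref 3 -> HIT, frames=[4,3] (faults so far: 5)
  step 8: ref 3 -> HIT, frames=[4,3] (faults so far: 5)
  step 9: ref 5 -> FAULT, evict 4, frames=[5,3] (faults so far: 6)
  step 10: ref 3 -> HIT, frames=[5,3] (faults so far: 6)
  step 11: ref 3 -> HIT, frames=[5,3] (faults so far: 6)
  step 12: ref 1 -> FAULT, evict 5, frames=[1,3] (faults so far: 7)
  step 13: ref 3 -> HIT, frames=[1,3] (faults so far: 7)
  step 14: ref 1 -> HIT, frames=[1,3] (faults so far: 7)
  step 15: ref 5 -> FAULT, evict 3, frames=[1,5] (faults so far: 8)
  LRU total faults: 8
--- Optimal ---
  step 0: ref 4 -> FAULT, frames=[4,-] (faults so far: 1)
  step 1: ref 4 -> HIT, frames=[4,-] (faults so far: 1)
  step 2: ref 5 -> FAULT, frames=[4,5] (faults so far: 2)
  step 3: ref 1 -> FAULT, evict 5, frames=[4,1] (faults so far: 3)
  step 4: ref 3 -> FAULT, evict 1, frames=[4,3] (faults so far: 4)
  step 5: ref 3 -> HIT, frames=[4,3] (faults so far: 4)
  step 6: ref 4 -> HIT, frames=[4,3] (faults so far: 4)
  step 7: ref 3 -> HIT, frames=[4,3] (faults so far: 4)
  step 8: ref 3 -> HIT, frames=[4,3] (faults so far: 4)
  step 9: ref 5 -> FAULT, evict 4, frames=[5,3] (faults so far: 5)
  step 10: ref 3 -> HIT, frames=[5,3] (faults so far: 5)
  step 11: ref 3 -> HIT, frames=[5,3] (faults so far: 5)
  step 12: ref 1 -> FAULT, evict 5, frames=[1,3] (faults so far: 6)
  step 13: ref 3 -> HIT, frames=[1,3] (faults so far: 6)
  step 14: ref 1 -> HIT, frames=[1,3] (faults so far: 6)
  step 15: ref 5 -> FAULT, evict 1, frames=[5,3] (faults so far: 7)
  Optimal total faults: 7

Answer: 9 8 7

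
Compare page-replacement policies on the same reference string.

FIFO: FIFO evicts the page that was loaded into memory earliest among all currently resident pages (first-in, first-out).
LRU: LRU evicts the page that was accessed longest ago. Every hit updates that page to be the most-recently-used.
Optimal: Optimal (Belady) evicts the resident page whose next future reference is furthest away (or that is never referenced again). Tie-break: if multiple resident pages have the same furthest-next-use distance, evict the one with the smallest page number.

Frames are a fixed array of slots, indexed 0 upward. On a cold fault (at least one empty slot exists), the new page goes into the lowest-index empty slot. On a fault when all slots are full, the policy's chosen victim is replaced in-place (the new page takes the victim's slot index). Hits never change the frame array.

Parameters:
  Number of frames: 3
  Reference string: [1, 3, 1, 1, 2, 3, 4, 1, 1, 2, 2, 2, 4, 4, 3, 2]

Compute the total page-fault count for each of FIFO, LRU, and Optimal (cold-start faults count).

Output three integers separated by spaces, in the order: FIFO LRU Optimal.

--- FIFO ---
  step 0: ref 1 -> FAULT, frames=[1,-,-] (faults so far: 1)
  step 1: ref 3 -> FAULT, frames=[1,3,-] (faults so far: 2)
  step 2: ref 1 -> HIT, frames=[1,3,-] (faults so far: 2)
  step 3: ref 1 -> HIT, frames=[1,3,-] (faults so far: 2)
  step 4: ref 2 -> FAULT, frames=[1,3,2] (faults so far: 3)
  step 5: ref 3 -> HIT, frames=[1,3,2] (faults so far: 3)
  step 6: ref 4 -> FAULT, evict 1, frames=[4,3,2] (faults so far: 4)
  step 7: ref 1 -> FAULT, evict 3, frames=[4,1,2] (faults so far: 5)
  step 8: ref 1 -> HIT, frames=[4,1,2] (faults so far: 5)
  step 9: ref 2 -> HIT, frames=[4,1,2] (faults so far: 5)
  step 10: ref 2 -> HIT, frames=[4,1,2] (faults so far: 5)
  step 11: ref 2 -> HIT, frames=[4,1,2] (faults so far: 5)
  step 12: ref 4 -> HIT, frames=[4,1,2] (faults so far: 5)
  step 13: ref 4 -> HIT, frames=[4,1,2] (faults so far: 5)
  step 14: ref 3 -> FAULT, evict 2, frames=[4,1,3] (faults so far: 6)
  step 15: ref 2 -> FAULT, evict 4, frames=[2,1,3] (faults so far: 7)
  FIFO total faults: 7
--- LRU ---
  step 0: ref 1 -> FAULT, frames=[1,-,-] (faults so far: 1)
  step 1: ref 3 -> FAULT, frames=[1,3,-] (faults so far: 2)
  step 2: ref 1 -> HIT, frames=[1,3,-] (faults so far: 2)
  step 3: ref 1 -> HIT, frames=[1,3,-] (faults so far: 2)
  step 4: ref 2 -> FAULT, frames=[1,3,2] (faults so far: 3)
  step 5: ref 3 -> HIT, frames=[1,3,2] (faults so far: 3)
  step 6: ref 4 -> FAULT, evict 1, frames=[4,3,2] (faults so far: 4)
  step 7: ref 1 -> FAULT, evict 2, frames=[4,3,1] (faults so far: 5)
  step 8: ref 1 -> HIT, frames=[4,3,1] (faults so far: 5)
  step 9: ref 2 -> FAULT, evict 3, frames=[4,2,1] (faults so far: 6)
  step 10: ref 2 -> HIT, frames=[4,2,1] (faults so far: 6)
  step 11: ref 2 -> HIT, frames=[4,2,1] (faults so far: 6)
  step 12: ref 4 -> HIT, frames=[4,2,1] (faults so far: 6)
  step 13: ref 4 -> HIT, frames=[4,2,1] (faults so far: 6)
  step 14: ref 3 -> FAULT, evict 1, frames=[4,2,3] (faults so far: 7)
  step 15: ref 2 -> HIT, frames=[4,2,3] (faults so far: 7)
  LRU total faults: 7
--- Optimal ---
  step 0: ref 1 -> FAULT, frames=[1,-,-] (faults so far: 1)
  step 1: ref 3 -> FAULT, frames=[1,3,-] (faults so far: 2)
  step 2: ref 1 -> HIT, frames=[1,3,-] (faults so far: 2)
  step 3: ref 1 -> HIT, frames=[1,3,-] (faults so far: 2)
  step 4: ref 2 -> FAULT, frames=[1,3,2] (faults so far: 3)
  step 5: ref 3 -> HIT, frames=[1,3,2] (faults so far: 3)
  step 6: ref 4 -> FAULT, evict 3, frames=[1,4,2] (faults so far: 4)
  step 7: ref 1 -> HIT, frames=[1,4,2] (faults so far: 4)
  step 8: ref 1 -> HIT, frames=[1,4,2] (faults so far: 4)
  step 9: ref 2 -> HIT, frames=[1,4,2] (faults so far: 4)
  step 10: ref 2 -> HIT, frames=[1,4,2] (faults so far: 4)
  step 11: ref 2 -> HIT, frames=[1,4,2] (faults so far: 4)
  step 12: ref 4 -> HIT, frames=[1,4,2] (faults so far: 4)
  step 13: ref 4 -> HIT, frames=[1,4,2] (faults so far: 4)
  step 14: ref 3 -> FAULT, evict 1, frames=[3,4,2] (faults so far: 5)
  step 15: ref 2 -> HIT, frames=[3,4,2] (faults so far: 5)
  Optimal total faults: 5

Answer: 7 7 5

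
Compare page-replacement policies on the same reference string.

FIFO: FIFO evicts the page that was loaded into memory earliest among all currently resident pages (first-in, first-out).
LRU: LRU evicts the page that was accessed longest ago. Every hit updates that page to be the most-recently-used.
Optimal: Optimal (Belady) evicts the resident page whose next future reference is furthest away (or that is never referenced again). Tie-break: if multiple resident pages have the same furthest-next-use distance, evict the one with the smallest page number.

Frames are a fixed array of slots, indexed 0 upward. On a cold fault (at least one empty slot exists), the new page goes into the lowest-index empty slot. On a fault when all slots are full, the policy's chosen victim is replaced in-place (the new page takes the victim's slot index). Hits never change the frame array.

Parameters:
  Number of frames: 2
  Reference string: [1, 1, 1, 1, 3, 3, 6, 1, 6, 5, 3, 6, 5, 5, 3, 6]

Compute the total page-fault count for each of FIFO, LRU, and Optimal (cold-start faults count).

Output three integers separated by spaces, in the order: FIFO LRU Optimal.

--- FIFO ---
  step 0: ref 1 -> FAULT, frames=[1,-] (faults so far: 1)
  step 1: ref 1 -> HIT, frames=[1,-] (faults so far: 1)
  step 2: ref 1 -> HIT, frames=[1,-] (faults so far: 1)
  step 3: ref 1 -> HIT, frames=[1,-] (faults so far: 1)
  step 4: ref 3 -> FAULT, frames=[1,3] (faults so far: 2)
  step 5: ref 3 -> HIT, frames=[1,3] (faults so far: 2)
  step 6: ref 6 -> FAULT, evict 1, frames=[6,3] (faults so far: 3)
  step 7: ref 1 -> FAULT, evict 3, frames=[6,1] (faults so far: 4)
  step 8: ref 6 -> HIT, frames=[6,1] (faults so far: 4)
  step 9: ref 5 -> FAULT, evict 6, frames=[5,1] (faults so far: 5)
  step 10: ref 3 -> FAULT, evict 1, frames=[5,3] (faults so far: 6)
  step 11: ref 6 -> FAULT, evict 5, frames=[6,3] (faults so far: 7)
  step 12: ref 5 -> FAULT, evict 3, frames=[6,5] (faults so far: 8)
  step 13: ref 5 -> HIT, frames=[6,5] (faults so far: 8)
  step 14: ref 3 -> FAULT, evict 6, frames=[3,5] (faults so far: 9)
  step 15: ref 6 -> FAULT, evict 5, frames=[3,6] (faults so far: 10)
  FIFO total faults: 10
--- LRU ---
  step 0: ref 1 -> FAULT, frames=[1,-] (faults so far: 1)
  step 1: ref 1 -> HIT, frames=[1,-] (faults so far: 1)
  step 2: ref 1 -> HIT, frames=[1,-] (faults so far: 1)
  step 3: ref 1 -> HIT, frames=[1,-] (faults so far: 1)
  step 4: ref 3 -> FAULT, frames=[1,3] (faults so far: 2)
  step 5: ref 3 -> HIT, frames=[1,3] (faults so far: 2)
  step 6: ref 6 -> FAULT, evict 1, frames=[6,3] (faults so far: 3)
  step 7: ref 1 -> FAULT, evict 3, frames=[6,1] (faults so far: 4)
  step 8: ref 6 -> HIT, frames=[6,1] (faults so far: 4)
  step 9: ref 5 -> FAULT, evict 1, frames=[6,5] (faults so far: 5)
  step 10: ref 3 -> FAULT, evict 6, frames=[3,5] (faults so far: 6)
  step 11: ref 6 -> FAULT, evict 5, frames=[3,6] (faults so far: 7)
  step 12: ref 5 -> FAULT, evict 3, frames=[5,6] (faults so far: 8)
  step 13: ref 5 -> HIT, frames=[5,6] (faults so far: 8)
  step 14: ref 3 -> FAULT, evict 6, frames=[5,3] (faults so far: 9)
  step 15: ref 6 -> FAULT, evict 5, frames=[6,3] (faults so far: 10)
  LRU total faults: 10
--- Optimal ---
  step 0: ref 1 -> FAULT, frames=[1,-] (faults so far: 1)
  step 1: ref 1 -> HIT, frames=[1,-] (faults so far: 1)
  step 2: ref 1 -> HIT, frames=[1,-] (faults so far: 1)
  step 3: ref 1 -> HIT, frames=[1,-] (faults so far: 1)
  step 4: ref 3 -> FAULT, frames=[1,3] (faults so far: 2)
  step 5: ref 3 -> HIT, frames=[1,3] (faults so far: 2)
  step 6: ref 6 -> FAULT, evict 3, frames=[1,6] (faults so far: 3)
  step 7: ref 1 -> HIT, frames=[1,6] (faults so far: 3)
  step 8: ref 6 -> HIT, frames=[1,6] (faults so far: 3)
  step 9: ref 5 -> FAULT, evict 1, frames=[5,6] (faults so far: 4)
  step 10: ref 3 -> FAULT, evict 5, frames=[3,6] (faults so far: 5)
  step 11: ref 6 -> HIT, frames=[3,6] (faults so far: 5)
  step 12: ref 5 -> FAULT, evict 6, frames=[3,5] (faults so far: 6)
  step 13: ref 5 -> HIT, frames=[3,5] (faults so far: 6)
  step 14: ref 3 -> HIT, frames=[3,5] (faults so far: 6)
  step 15: ref 6 -> FAULT, evict 3, frames=[6,5] (faults so far: 7)
  Optimal total faults: 7

Answer: 10 10 7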